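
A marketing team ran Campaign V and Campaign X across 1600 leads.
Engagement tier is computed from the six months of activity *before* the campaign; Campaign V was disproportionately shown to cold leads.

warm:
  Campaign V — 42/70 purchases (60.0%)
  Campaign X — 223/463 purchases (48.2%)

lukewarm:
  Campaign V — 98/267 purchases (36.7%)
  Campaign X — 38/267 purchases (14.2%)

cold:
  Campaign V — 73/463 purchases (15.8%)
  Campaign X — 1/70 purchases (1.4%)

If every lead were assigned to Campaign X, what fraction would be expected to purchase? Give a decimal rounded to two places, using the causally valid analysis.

0.21

The stratified and pooled comparisons disagree (Campaign V wins within each engagement tier; Campaign X wins overall), so the answer turns on the causal role of engagement tier.
Engagement tier satisfies the back-door criterion: it is not a descendant of the campaign, and it blocks the spurious path from campaign to outcome. Adjusting for it (i.e., using the within-engagement tier rates) gives the causal effect.
Standardising Campaign X to the population engagement tier mix: 0.333·223/463 + 0.334·38/267 + 0.333·1/70 = 0.213.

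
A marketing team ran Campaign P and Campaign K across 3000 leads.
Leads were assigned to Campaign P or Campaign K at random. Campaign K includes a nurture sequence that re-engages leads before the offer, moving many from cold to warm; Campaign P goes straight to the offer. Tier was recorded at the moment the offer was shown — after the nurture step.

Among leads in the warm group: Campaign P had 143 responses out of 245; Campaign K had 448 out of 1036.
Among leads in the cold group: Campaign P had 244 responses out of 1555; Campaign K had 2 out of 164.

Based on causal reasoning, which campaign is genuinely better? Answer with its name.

Campaign K

Campaign P is higher inside every engagement tier stratum but Campaign K is higher in aggregate. Whether to stratify depends on how engagement tier relates to the campaign.
Engagement tier here is a post-treatment variable shaped by the campaign; conditioning on it would introduce bias rather than remove it. The overall comparison is the causal one.
Pooled: Campaign P 21.5% vs Campaign K 37.5%; Campaign K is higher overall.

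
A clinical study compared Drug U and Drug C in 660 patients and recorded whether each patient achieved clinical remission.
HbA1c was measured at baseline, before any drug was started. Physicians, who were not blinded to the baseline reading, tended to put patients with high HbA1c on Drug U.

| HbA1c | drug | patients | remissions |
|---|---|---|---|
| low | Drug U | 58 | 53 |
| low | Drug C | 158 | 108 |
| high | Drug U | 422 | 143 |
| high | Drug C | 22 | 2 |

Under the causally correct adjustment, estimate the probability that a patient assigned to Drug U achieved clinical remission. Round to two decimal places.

Nothing the drug does changes HbA1c; the imbalance is an allocation artefact. With HbA1c also predicting the outcome, the pooled figure is confounded, and the within-stratum comparison is the causal one.
Standardising Drug U to the population HbA1c mix: 0.327·53/58 + 0.673·143/422 = 0.527.

0.53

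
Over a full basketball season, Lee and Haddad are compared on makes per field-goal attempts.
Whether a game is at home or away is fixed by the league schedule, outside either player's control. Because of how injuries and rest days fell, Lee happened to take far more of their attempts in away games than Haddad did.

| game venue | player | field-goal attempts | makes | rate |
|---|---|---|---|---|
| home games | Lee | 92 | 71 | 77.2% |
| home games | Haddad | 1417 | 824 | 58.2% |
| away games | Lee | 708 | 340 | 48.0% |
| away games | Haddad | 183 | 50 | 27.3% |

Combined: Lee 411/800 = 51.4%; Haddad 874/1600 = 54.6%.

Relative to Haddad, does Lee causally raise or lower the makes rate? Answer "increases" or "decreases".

increases

Within every game venue level Lee has the higher rate, yet pooled Haddad does — Simpson's reversal.
Game venue is set before the player has any effect — it is not caused by the player — and it independently drives the outcome. That makes it a confounder, so the causal comparison is within game venue levels.
Within each level — home games: 77.2% vs 58.2%; away games: 48.0% vs 27.3% — Lee is higher every time.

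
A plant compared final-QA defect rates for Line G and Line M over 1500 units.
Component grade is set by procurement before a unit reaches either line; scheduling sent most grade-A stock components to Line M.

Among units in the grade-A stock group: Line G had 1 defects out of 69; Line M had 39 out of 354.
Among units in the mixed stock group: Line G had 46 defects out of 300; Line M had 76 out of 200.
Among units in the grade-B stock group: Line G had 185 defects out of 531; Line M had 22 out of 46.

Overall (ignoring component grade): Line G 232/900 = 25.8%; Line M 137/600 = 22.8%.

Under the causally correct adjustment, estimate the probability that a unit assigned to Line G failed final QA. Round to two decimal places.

The component grade-specific comparison favours Line G throughout, but the pooled figures favour Line M. The question is whether to condition on component grade.
Component grade satisfies the back-door criterion: it is not a descendant of the line, and it blocks the spurious path from line to outcome. Adjusting for it (i.e., using the within-component grade rates) gives the causal effect.
Standardising Line G to the population component grade mix: 0.282·1/69 + 0.333·46/300 + 0.385·185/531 = 0.189.

0.19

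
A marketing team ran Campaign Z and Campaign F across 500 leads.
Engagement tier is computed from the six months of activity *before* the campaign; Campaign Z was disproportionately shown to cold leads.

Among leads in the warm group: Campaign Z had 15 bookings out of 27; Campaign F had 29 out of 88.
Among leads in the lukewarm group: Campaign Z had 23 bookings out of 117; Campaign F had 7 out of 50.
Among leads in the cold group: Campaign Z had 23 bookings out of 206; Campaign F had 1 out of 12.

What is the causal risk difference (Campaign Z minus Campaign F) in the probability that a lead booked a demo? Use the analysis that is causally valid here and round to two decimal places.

+0.08

Campaign Z is higher inside every engagement tier stratum but Campaign F is higher in aggregate. Whether to stratify depends on how engagement tier relates to the campaign.
Engagement tier differs across campaigns for reasons unrelated to any effect of the campaign itself, and it separately predicts the outcome — a classic confounder. We must compare within engagement tier levels.
Adjusting over the population distribution of engagement tier: 0.230·(0.556−0.330) + 0.334·(0.197−0.140) + 0.436·(0.112−0.083) = +0.083.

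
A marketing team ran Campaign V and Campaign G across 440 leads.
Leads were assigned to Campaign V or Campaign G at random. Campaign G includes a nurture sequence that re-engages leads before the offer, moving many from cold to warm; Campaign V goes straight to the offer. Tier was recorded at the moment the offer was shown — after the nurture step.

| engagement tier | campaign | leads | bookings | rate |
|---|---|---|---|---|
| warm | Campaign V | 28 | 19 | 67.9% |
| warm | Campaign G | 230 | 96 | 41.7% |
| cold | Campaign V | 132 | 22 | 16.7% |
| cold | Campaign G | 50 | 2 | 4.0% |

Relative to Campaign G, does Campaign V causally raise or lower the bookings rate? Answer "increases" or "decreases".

decreases

Engagement tier is downstream of the campaign. One should not condition on a consequence of treatment, so the overall rates are the right comparison.
Pooled: Campaign V 25.6% vs Campaign G 35.0%; Campaign G is higher overall.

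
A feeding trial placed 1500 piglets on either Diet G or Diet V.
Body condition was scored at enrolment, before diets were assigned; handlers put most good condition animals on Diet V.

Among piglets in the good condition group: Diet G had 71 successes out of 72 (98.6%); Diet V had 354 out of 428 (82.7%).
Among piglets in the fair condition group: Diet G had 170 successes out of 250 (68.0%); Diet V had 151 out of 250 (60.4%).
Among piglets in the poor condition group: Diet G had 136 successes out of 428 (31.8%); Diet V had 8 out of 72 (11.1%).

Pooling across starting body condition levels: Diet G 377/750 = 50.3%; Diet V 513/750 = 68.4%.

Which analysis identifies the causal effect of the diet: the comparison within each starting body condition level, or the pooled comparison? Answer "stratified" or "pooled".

stratified

The imbalance in starting body condition arose from how piglets were allocated, not from anything the diet did; and starting body condition independently affects the outcome. The pooled gap is confounded — condition on starting body condition.
Within each level — good condition: 98.6% vs 82.7%; fair condition: 68.0% vs 60.4%; poor condition: 31.8% vs 11.1% — Diet G is higher every time.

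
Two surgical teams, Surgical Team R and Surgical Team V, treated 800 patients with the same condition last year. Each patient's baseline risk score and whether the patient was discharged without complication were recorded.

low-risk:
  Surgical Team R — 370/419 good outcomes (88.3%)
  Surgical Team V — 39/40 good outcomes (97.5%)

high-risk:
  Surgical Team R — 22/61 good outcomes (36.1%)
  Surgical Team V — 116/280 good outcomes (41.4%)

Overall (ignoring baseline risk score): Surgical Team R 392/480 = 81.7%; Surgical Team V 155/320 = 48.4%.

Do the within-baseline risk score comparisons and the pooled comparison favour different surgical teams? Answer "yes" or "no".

Within each baseline risk score level (low-risk 88.3% vs 97.5%; high-risk 36.1% vs 41.4%), Surgical Team V has the higher rate every time. Pooled: 81.7% vs 48.4% — Surgical Team R has the higher rate overall. The two comparisons disagree.

yes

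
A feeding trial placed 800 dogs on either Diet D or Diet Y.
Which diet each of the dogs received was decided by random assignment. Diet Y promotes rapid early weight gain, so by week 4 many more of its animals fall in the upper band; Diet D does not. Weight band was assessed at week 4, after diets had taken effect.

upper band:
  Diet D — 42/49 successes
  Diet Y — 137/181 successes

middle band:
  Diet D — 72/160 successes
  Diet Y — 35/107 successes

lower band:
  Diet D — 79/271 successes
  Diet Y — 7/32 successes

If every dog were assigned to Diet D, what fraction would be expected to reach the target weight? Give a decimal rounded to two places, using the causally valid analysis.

Week-4 weight band is downstream of the diet. One should not condition on a consequence of treatment, so the overall rates are the right comparison.
So P(outcome | do(Diet D)) is just the pooled rate for Diet D: 193/480 = 0.402.

0.40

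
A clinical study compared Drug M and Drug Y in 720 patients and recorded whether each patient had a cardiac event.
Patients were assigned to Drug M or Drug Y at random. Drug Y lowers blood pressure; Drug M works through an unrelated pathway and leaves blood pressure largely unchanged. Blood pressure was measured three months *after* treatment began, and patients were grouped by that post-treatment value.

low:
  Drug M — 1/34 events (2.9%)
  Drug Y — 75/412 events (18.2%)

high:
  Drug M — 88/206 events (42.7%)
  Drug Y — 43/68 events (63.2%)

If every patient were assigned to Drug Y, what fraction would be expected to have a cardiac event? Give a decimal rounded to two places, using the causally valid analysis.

The stratified and pooled comparisons disagree (Drug M wins within each blood pressure; Drug Y wins overall), so the answer turns on the causal role of blood pressure.
Blood pressure is downstream of the drug. One should not condition on a consequence of treatment, so the overall rates are the right comparison.
So P(outcome | do(Drug Y)) is just the pooled rate for Drug Y: 118/480 = 0.246.

0.25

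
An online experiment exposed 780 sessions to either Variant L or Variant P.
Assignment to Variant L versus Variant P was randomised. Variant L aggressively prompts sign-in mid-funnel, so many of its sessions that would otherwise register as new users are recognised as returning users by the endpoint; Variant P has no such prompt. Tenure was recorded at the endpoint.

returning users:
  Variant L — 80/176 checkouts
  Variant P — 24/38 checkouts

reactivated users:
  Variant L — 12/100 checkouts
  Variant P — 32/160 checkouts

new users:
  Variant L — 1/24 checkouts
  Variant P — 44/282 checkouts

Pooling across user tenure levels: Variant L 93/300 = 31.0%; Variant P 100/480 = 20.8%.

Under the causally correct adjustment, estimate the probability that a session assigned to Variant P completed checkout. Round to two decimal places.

User tenure is downstream of the variant. One should not condition on a consequence of treatment, so the overall rates are the right comparison.
So P(outcome | do(Variant P)) is just the pooled rate for Variant P: 100/480 = 0.208.

0.21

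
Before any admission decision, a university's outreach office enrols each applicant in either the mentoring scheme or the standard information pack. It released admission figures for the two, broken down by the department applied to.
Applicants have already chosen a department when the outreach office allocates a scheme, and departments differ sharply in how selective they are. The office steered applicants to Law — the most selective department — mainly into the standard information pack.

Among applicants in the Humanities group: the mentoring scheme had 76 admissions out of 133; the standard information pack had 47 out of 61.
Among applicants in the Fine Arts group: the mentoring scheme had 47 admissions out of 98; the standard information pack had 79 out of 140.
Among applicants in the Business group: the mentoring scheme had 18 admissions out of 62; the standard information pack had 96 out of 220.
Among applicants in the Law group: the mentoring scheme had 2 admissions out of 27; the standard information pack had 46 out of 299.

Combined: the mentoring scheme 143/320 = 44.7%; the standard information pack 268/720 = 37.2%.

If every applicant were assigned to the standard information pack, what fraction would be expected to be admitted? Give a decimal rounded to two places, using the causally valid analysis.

The stratified and pooled comparisons disagree (the standard information pack wins within each department; the mentoring scheme wins overall), so the answer turns on the causal role of department.
Department is set before the outreach scheme has any effect — it is not caused by the outreach scheme — and it independently drives the outcome. That makes it a confounder, so the causal comparison is within department levels.
Standardising the standard information pack to the population department mix: 0.187·47/61 + 0.229·79/140 + 0.271·96/220 + 0.313·46/299 = 0.439.

0.44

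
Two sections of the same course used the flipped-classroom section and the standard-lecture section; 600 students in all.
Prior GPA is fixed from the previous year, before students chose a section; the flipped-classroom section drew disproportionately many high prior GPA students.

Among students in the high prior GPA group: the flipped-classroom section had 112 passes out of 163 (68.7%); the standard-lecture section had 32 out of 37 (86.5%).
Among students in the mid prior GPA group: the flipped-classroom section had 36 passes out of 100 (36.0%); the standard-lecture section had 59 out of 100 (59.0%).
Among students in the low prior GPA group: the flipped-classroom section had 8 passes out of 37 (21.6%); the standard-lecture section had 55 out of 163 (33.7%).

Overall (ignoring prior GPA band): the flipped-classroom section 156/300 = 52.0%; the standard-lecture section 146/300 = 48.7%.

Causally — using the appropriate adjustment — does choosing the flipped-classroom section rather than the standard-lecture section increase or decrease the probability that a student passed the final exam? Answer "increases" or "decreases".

Prior GPA band differs across teaching methods for reasons unrelated to any effect of the teaching method itself, and it separately predicts the outcome — a classic confounder. We must compare within prior GPA band levels.
Within each level — high prior GPA: 68.7% vs 86.5%; mid prior GPA: 36.0% vs 59.0%; low prior GPA: 21.6% vs 33.7% — the standard-lecture section is higher every time.

decreases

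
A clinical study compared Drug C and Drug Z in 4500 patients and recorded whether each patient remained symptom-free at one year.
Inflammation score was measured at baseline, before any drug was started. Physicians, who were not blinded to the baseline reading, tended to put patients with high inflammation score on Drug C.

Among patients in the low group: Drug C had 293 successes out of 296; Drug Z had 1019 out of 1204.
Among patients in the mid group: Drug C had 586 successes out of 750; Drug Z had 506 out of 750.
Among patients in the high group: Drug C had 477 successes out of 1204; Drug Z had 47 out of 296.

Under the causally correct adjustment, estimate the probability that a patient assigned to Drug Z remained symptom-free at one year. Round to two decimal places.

0.56

The inflammation score-specific comparison favours Drug C throughout, but the pooled figures favour Drug Z. The question is whether to condition on inflammation score.
Inflammation score differs across drugs for reasons unrelated to any effect of the drug itself, and it separately predicts the outcome — a classic confounder. We must compare within inflammation score levels.
Standardising Drug Z to the population inflammation score mix: 0.333·1019/1204 + 0.333·506/750 + 0.333·47/296 = 0.560.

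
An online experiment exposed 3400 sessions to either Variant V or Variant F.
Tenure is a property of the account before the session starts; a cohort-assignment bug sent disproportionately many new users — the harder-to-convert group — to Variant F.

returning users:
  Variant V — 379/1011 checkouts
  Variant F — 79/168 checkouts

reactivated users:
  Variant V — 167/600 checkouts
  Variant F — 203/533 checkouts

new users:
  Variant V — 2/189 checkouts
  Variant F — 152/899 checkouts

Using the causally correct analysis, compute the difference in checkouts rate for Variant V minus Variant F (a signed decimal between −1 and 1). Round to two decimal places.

-0.12

Within every user tenure level Variant F has the higher rate, yet pooled Variant V does — Simpson's reversal.
Here user tenure is a common cause — it drives both which variant a case falls under and the outcome. The crude comparison mixes populations; the stratum-specific rates are the causally relevant ones.
Adjusting over the population distribution of user tenure: 0.347·(0.375−0.470) + 0.333·(0.278−0.381) + 0.320·(0.011−0.169) = -0.118.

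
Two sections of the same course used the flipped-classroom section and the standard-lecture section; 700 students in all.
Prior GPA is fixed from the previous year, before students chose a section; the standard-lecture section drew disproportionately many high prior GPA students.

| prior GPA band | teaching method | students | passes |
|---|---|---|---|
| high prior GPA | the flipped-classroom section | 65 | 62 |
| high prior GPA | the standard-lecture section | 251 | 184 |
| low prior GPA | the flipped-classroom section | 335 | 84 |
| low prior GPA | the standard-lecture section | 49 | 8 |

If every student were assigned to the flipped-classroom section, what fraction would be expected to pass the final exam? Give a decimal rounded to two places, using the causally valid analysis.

0.57

Here prior GPA band is a common cause — it drives both which teaching method a case falls under and the outcome. The crude comparison mixes populations; the stratum-specific rates are the causally relevant ones.
Standardising the flipped-classroom section to the population prior GPA band mix: 0.451·62/65 + 0.549·84/335 = 0.568.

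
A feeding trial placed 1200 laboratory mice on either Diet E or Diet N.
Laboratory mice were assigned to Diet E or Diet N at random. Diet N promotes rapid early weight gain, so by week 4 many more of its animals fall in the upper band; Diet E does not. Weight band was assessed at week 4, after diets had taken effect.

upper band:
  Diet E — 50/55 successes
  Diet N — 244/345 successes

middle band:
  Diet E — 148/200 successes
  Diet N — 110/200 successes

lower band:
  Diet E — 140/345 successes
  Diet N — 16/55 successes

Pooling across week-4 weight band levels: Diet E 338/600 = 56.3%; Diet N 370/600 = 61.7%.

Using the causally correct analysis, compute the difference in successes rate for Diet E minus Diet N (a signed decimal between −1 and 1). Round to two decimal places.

Week-4 weight band lies on the pathway diet → week-4 weight band → outcome, so adjusting for it blocks the indirect effect. For the total causal effect of diet, use the unadjusted pooled rates.
The causal difference is the pooled difference: 0.563 − 0.617 = -0.053.

-0.05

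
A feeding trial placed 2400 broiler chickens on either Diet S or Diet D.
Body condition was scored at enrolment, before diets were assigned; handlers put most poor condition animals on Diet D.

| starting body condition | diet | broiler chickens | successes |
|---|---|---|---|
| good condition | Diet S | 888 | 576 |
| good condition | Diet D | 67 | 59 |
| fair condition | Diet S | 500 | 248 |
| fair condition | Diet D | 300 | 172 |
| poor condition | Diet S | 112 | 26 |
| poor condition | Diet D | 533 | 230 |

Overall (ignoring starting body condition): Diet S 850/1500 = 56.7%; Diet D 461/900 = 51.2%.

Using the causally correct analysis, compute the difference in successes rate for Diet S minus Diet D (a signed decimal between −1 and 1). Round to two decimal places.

-0.17

Diet D is higher inside every starting body condition stratum but Diet S is higher in aggregate. Whether to stratify depends on how starting body condition relates to the diet.
Starting body condition is set before the diet has any effect — it is not caused by the diet — and it independently drives the outcome. That makes it a confounder, so the causal comparison is within starting body condition levels.
Adjusting over the population distribution of starting body condition: 0.398·(0.649−0.881) + 0.333·(0.496−0.573) + 0.269·(0.232−0.432) = -0.172.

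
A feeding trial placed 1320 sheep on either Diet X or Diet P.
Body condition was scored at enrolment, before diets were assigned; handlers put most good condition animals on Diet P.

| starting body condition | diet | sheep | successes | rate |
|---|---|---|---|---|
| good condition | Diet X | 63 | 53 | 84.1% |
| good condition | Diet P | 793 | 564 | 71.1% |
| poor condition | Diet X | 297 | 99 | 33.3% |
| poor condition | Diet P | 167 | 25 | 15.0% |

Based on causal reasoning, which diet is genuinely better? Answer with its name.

Diet X

The stratified and pooled comparisons disagree (Diet X wins within each starting body condition; Diet P wins overall), so the answer turns on the causal role of starting body condition.
Nothing the diet does changes starting body condition; the imbalance is an allocation artefact. With starting body condition also predicting the outcome, the pooled figure is confounded, and the within-stratum comparison is the causal one.
Within each level — good condition: 84.1% vs 71.1%; poor condition: 33.3% vs 15.0% — Diet X is higher every time.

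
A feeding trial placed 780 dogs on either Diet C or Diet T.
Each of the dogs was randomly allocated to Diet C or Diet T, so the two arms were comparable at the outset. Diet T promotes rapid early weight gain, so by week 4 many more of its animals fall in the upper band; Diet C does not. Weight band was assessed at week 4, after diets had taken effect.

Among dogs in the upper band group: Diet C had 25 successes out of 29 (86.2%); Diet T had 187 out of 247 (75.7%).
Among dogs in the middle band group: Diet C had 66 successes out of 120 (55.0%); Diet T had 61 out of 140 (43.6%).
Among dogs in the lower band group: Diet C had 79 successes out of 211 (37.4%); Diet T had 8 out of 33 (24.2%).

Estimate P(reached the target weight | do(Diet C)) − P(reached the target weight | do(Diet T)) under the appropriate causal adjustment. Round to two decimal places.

-0.14

The stratified and pooled comparisons disagree (Diet C wins within each week-4 weight band; Diet T wins overall), so the answer turns on the causal role of week-4 weight band.
Week-4 weight band lies on the pathway diet → week-4 weight band → outcome, so adjusting for it blocks the indirect effect. For the total causal effect of diet, use the unadjusted pooled rates.
The causal difference is the pooled difference: 0.472 − 0.610 = -0.137.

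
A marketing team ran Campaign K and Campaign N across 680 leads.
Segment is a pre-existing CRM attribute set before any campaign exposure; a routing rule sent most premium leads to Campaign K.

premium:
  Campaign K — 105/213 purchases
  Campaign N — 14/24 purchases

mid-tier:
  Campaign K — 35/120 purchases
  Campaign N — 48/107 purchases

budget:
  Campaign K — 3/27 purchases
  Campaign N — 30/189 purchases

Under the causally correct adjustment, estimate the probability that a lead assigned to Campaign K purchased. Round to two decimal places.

The imbalance in customer segment arose from how leads were allocated, not from anything the campaign did; and customer segment independently affects the outcome. The pooled gap is confounded — condition on customer segment.
Standardising Campaign K to the population customer segment mix: 0.349·105/213 + 0.334·35/120 + 0.318·3/27 = 0.304.

0.30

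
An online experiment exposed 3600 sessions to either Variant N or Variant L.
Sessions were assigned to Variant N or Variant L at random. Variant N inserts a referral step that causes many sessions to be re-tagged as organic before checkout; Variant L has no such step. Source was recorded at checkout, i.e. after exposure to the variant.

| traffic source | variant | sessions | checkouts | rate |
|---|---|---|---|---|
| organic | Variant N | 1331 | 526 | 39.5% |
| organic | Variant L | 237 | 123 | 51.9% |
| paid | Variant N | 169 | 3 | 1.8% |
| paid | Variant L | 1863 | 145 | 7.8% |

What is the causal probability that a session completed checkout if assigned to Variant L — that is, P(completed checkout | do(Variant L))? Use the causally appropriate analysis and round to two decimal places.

0.13

Within every traffic source level Variant L has the higher rate, yet pooled Variant N does — Simpson's reversal.
Because the variant influences traffic source, traffic source is a post-treatment mediator, not a confounder. Stratifying on it would bias the estimate; the causal effect is the crude pooled difference.
So P(outcome | do(Variant L)) is just the pooled rate for Variant L: 268/2100 = 0.128.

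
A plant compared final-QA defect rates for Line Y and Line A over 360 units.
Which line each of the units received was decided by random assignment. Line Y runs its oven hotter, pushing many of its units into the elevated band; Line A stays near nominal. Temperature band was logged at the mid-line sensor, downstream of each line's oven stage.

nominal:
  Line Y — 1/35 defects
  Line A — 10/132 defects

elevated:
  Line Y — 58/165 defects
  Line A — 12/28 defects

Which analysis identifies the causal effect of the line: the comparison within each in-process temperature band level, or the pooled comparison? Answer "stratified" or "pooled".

Within every in-process temperature band level Line Y has the lower rate, yet pooled Line A does — Simpson's reversal.
Because the line influences in-process temperature band, in-process temperature band is a post-treatment mediator, not a confounder. Stratifying on it would bias the estimate; the causal effect is the crude pooled difference.
Pooled: Line Y 29.5% vs Line A 13.8%; Line A is lower overall.

pooled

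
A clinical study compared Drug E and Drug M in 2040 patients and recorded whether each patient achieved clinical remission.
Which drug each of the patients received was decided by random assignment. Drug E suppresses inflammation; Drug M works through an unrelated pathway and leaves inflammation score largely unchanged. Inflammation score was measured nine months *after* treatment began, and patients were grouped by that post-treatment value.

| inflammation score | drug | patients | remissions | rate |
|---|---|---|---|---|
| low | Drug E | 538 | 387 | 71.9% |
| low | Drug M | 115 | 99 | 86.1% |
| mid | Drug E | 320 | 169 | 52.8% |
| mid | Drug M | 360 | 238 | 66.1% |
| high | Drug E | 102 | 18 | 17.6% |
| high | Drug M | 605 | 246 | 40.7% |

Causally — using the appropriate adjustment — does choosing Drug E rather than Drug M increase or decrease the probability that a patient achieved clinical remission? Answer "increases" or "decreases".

Inflammation score is recorded after the drug and is itself shifted by it — it sits on the causal path from drug to outcome. Conditioning on a mediator would strip out part of the effect we want; the pooled comparison gives the total causal effect.
Pooled: Drug E 59.8% vs Drug M 54.0%; Drug E is higher overall.

increases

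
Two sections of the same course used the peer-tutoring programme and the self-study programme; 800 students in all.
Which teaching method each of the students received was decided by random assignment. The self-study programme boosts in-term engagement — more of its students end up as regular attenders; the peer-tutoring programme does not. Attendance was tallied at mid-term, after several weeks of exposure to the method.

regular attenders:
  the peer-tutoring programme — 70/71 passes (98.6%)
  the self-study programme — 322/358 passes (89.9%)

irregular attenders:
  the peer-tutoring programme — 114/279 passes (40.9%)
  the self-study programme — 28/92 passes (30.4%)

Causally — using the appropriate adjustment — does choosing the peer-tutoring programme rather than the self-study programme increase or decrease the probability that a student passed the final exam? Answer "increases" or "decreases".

the peer-tutoring programme is higher inside every mid-term attendance stratum but the self-study programme is higher in aggregate. Whether to stratify depends on how mid-term attendance relates to the teaching method.
Mid-term attendance is downstream of the teaching method. One should not condition on a consequence of treatment, so the overall rates are the right comparison.
Pooled: the peer-tutoring programme 52.6% vs the self-study programme 77.8%; the self-study programme is higher overall.

decreases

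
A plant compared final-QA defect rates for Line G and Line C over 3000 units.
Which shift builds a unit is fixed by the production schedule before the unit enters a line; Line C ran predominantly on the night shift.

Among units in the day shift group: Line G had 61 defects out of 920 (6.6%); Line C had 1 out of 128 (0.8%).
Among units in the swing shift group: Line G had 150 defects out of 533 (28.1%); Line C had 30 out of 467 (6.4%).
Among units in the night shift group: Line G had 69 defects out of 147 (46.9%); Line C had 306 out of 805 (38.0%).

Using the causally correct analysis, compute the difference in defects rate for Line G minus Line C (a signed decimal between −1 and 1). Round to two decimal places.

Line C is lower inside every shift stratum but Line G is lower in aggregate. Whether to stratify depends on how shift relates to the line.
The imbalance in shift arose from how units were allocated, not from anything the line did; and shift independently affects the outcome. The pooled gap is confounded — condition on shift.
Adjusting over the population distribution of shift: 0.349·(0.066−0.008) + 0.333·(0.281−0.064) + 0.317·(0.469−0.380) = +0.121.

+0.12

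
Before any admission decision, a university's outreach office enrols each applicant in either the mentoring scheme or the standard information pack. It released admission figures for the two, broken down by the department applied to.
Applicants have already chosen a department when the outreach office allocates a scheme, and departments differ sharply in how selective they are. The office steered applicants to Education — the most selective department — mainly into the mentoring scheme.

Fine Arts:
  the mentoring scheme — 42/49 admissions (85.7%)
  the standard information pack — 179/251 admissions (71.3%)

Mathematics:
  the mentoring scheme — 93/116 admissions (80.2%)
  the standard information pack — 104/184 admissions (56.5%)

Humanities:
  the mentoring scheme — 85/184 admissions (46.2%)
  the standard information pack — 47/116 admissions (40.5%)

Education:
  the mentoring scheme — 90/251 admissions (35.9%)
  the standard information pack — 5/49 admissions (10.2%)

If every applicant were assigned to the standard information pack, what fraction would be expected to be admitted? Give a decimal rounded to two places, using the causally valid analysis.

0.45

the mentoring scheme is higher inside every department stratum but the standard information pack is higher in aggregate. Whether to stratify depends on how department relates to the outreach scheme.
Department is set before the outreach scheme has any effect — it is not caused by the outreach scheme — and it independently drives the outcome. That makes it a confounder, so the causal comparison is within department levels.
Standardising the standard information pack to the population department mix: 0.250·179/251 + 0.250·104/184 + 0.250·47/116 + 0.250·5/49 = 0.446.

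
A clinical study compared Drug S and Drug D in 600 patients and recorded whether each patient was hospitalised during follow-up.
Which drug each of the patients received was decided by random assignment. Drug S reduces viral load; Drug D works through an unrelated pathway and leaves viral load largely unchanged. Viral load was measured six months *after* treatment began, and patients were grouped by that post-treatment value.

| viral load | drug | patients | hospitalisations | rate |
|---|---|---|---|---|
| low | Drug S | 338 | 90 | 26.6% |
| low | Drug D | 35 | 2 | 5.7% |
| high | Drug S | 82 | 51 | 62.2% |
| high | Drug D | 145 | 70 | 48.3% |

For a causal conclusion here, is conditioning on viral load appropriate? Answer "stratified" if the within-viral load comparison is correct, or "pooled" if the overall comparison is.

pooled

Viral load here is a post-treatment variable shaped by the drug; conditioning on it would introduce bias rather than remove it. The overall comparison is the causal one.
Pooled: Drug S 33.6% vs Drug D 40.0%; Drug S is lower overall.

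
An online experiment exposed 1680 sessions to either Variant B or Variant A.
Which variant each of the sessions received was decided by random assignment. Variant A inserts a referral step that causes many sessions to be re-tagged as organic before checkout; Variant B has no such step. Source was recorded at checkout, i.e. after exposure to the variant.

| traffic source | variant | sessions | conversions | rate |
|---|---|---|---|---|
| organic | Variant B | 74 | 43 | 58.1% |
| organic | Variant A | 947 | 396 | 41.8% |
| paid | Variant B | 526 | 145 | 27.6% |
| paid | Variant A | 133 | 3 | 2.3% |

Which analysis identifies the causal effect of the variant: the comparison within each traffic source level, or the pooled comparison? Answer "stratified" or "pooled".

Within every traffic source level Variant B has the higher rate, yet pooled Variant A does — Simpson's reversal.
Traffic source is recorded after the variant and is itself shifted by it — it sits on the causal path from variant to outcome. Conditioning on a mediator would strip out part of the effect we want; the pooled comparison gives the total causal effect.
Pooled: Variant B 31.3% vs Variant A 36.9%; Variant A is higher overall.

pooled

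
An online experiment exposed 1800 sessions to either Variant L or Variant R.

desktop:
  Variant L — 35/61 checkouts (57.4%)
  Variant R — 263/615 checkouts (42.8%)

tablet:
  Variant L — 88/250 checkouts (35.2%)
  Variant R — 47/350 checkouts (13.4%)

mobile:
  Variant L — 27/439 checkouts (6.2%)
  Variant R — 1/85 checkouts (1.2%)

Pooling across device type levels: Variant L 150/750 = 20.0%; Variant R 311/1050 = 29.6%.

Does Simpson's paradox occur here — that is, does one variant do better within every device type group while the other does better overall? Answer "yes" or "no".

yes

Within each device type level (desktop 57.4% vs 42.8%; tablet 35.2% vs 13.4%; mobile 6.2% vs 1.2%), Variant L has the higher rate every time. Pooled: 20.0% vs 29.6% — Variant R has the higher rate overall. The two comparisons disagree.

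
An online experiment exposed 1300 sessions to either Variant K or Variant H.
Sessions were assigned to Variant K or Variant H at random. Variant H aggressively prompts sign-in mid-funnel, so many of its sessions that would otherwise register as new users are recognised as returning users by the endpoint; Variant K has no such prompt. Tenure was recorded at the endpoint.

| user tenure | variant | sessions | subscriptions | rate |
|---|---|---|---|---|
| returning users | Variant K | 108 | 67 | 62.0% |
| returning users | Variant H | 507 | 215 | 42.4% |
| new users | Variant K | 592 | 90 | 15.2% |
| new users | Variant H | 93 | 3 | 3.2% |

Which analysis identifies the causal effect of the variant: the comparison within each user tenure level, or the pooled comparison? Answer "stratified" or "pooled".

pooled

The stratified and pooled comparisons disagree (Variant K wins within each user tenure; Variant H wins overall), so the answer turns on the causal role of user tenure.
User tenure lies on the pathway variant → user tenure → outcome, so adjusting for it blocks the indirect effect. For the total causal effect of variant, use the unadjusted pooled rates.
Pooled: Variant K 22.4% vs Variant H 36.3%; Variant H is higher overall.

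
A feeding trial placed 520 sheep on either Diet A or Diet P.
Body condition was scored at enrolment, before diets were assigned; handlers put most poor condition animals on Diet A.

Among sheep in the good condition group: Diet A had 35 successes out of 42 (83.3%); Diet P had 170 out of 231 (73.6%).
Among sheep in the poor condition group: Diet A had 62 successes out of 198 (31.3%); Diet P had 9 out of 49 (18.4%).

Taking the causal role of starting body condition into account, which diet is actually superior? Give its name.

Diet A

Nothing the diet does changes starting body condition; the imbalance is an allocation artefact. With starting body condition also predicting the outcome, the pooled figure is confounded, and the within-stratum comparison is the causal one.
Within each level — good condition: 83.3% vs 73.6%; poor condition: 31.3% vs 18.4% — Diet A is higher every time.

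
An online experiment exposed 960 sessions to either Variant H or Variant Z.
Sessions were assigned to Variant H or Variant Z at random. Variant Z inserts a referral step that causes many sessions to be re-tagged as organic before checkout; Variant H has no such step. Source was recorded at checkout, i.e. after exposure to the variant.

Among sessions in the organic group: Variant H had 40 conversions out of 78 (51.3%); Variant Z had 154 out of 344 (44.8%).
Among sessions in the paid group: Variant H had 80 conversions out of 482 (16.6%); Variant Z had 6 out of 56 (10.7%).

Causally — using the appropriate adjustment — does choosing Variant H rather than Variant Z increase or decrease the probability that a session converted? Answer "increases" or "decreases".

decreases

The stratified and pooled comparisons disagree (Variant H wins within each traffic source; Variant Z wins overall), so the answer turns on the causal role of traffic source.
Traffic source is recorded after the variant and is itself shifted by it — it sits on the causal path from variant to outcome. Conditioning on a mediator would strip out part of the effect we want; the pooled comparison gives the total causal effect.
Pooled: Variant H 21.4% vs Variant Z 40.0%; Variant Z is higher overall.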